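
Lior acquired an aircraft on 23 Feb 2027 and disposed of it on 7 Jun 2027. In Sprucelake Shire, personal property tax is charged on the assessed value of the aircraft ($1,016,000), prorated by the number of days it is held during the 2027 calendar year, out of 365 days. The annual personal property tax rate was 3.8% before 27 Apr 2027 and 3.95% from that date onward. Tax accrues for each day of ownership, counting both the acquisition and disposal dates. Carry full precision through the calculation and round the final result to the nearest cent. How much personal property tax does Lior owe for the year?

$11,281.78

23 Feb – 26 Apr 2027: 63 days at 3.8% → $1,016,000 × 3.8% × 63/365 = $6,663.8466
27 Apr – 7 Jun 2027: 42 days at 3.95% → $1,016,000 × 3.95% × 42/365 = $4,617.9288
Total = $11,281.7753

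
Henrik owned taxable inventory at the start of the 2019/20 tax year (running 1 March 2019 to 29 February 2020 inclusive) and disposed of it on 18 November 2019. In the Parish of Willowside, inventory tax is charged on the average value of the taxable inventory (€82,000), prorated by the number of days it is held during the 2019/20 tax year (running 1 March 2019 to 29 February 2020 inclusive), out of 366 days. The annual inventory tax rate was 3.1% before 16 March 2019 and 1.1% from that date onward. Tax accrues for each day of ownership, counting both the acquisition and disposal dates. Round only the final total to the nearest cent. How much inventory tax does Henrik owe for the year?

1 March – 15 March 2019: 15 days at 3.1% → €82,000 × 3.1% × 15/366 = €104.1803
16 March – 18 November 2019: 248 days at 1.1% → €82,000 × 1.1% × 248/366 = €611.1913
Total = €715.3716

€715.37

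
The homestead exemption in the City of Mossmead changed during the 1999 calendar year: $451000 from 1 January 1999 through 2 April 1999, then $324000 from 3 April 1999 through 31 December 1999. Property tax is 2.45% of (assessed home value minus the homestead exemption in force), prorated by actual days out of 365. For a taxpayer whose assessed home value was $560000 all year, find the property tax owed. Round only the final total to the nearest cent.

1 January – 2 April 1999: 92 days, exemption $451000 → ($560000 − $451000) × 2.45% × 92/365 = $673.1123
3 April – 31 December 1999: 273 days, exemption $324000 → ($560000 − $324000) × 2.45% × 273/365 = $4324.6192
Total = $4997.7315

$4997.73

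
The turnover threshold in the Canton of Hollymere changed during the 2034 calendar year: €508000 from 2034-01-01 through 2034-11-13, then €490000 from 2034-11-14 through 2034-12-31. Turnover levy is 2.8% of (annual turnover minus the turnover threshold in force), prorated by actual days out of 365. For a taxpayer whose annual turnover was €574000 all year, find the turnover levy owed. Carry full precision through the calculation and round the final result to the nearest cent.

2034-01-01 to 2034-11-13: 317 days, exemption €508000 → (€574000 − €508000) × 2.8% × 317/365 = €1604.9753
2034-11-14 to 2034-12-31: 48 days, exemption €490000 → (€574000 − €490000) × 2.8% × 48/365 = €309.3041
Total = €1914.2795

€1914.28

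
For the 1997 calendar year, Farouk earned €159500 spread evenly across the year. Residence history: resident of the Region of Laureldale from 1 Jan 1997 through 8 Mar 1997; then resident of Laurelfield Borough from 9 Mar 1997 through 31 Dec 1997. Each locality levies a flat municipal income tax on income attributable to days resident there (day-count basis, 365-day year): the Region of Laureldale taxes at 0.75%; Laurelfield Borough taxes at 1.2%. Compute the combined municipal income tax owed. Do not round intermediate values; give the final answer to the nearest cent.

The Region of Laureldale, 1 Jan – 8 Mar 1997: 67 days → €159500 × 0.75% × 67/365 = €219.5856
Laurelfield Borough, 9 Mar – 31 Dec 1997: 298 days → €159500 × 1.2% × 298/365 = €1562.6630
Total = €1782.2486

€1782.25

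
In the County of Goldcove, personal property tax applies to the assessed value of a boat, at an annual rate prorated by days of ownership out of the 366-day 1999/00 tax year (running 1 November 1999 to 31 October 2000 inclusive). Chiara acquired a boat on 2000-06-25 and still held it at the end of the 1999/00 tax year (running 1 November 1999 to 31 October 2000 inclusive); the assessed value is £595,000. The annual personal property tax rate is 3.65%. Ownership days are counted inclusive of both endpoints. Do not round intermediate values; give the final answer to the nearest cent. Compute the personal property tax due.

£7,654.53

Days held (2000-06-25 to 2000-10-31): 129 out of 366
Tax = £595,000 × 3.65% × 129/366 = £7,654.5287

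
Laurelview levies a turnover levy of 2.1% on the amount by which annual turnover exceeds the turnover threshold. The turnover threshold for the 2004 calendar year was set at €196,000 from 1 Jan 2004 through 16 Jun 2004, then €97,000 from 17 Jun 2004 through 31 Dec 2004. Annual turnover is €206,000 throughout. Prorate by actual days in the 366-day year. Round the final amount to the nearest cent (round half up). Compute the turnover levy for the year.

1 Jan – 16 Jun 2004: 168 days, exemption €196,000 → (€206,000 − €196,000) × 2.1% × 168/366 = €96.3934
17 Jun – 31 Dec 2004: 198 days, exemption €97,000 → (€206,000 − €97,000) × 2.1% × 198/366 = €1,238.3115
Total = €1,334.7049

€1,334.70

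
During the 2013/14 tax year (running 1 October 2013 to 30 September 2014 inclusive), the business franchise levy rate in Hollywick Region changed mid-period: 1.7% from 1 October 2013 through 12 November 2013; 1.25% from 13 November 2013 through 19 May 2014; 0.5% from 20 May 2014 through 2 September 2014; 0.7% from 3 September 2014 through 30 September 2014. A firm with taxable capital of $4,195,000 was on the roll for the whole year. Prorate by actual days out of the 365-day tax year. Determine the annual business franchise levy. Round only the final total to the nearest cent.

$43,754.42

1 October – 12 November 2013: 43 days at 1.7% → $4,195,000 × 1.7% × 43/365 = $8,401.4932
13 November 2013 – 19 May 2014: 188 days at 1.25% → $4,195,000 × 1.25% × 188/365 = $27,008.9041
20 May – 2 September 2014: 106 days at 0.5% → $4,195,000 × 0.5% × 106/365 = $6,091.3699
3 September – 30 September 2014: 28 days at 0.7% → $4,195,000 × 0.7% × 28/365 = $2,252.6575
Total = $43,754.4247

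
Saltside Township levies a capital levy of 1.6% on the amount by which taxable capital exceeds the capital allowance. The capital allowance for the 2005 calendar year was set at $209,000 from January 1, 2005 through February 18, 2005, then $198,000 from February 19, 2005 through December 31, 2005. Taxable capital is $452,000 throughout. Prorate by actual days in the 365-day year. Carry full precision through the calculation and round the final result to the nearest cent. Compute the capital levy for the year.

$4,040.37

January 1 – February 18, 2005: 49 days, exemption $209,000 → ($452,000 − $209,000) × 1.6% × 49/365 = $521.9507
February 19 – December 31, 2005: 316 days, exemption $198,000 → ($452,000 − $198,000) × 1.6% × 316/365 = $3,518.4219
Total = $4,040.3726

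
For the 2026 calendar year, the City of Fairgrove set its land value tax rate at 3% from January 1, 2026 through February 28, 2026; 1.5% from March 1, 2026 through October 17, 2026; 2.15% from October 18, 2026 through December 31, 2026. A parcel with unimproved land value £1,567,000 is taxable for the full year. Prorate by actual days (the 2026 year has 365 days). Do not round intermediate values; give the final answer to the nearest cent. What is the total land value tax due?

January 1 – February 28, 2026: 59 days at 3% → £1,567,000 × 3% × 59/365 = £7,598.8767
March 1 – October 17, 2026: 231 days at 1.5% → £1,567,000 × 1.5% × 231/365 = £14,875.7671
October 18 – December 31, 2026: 75 days at 2.15% → £1,567,000 × 2.15% × 75/365 = £6,922.7055
Total = £29,397.3493

£29,397.35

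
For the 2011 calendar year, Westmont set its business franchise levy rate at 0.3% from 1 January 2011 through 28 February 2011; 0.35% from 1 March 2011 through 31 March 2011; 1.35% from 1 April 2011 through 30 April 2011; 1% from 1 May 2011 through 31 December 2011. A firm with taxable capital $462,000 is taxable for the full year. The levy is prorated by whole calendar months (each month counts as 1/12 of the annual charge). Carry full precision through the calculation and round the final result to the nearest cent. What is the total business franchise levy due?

$3,965.50

1 January – 28 February 2011: 2 months at 0.3% → $462,000 × 0.3% × 2/12 = $231.0000
1 March – 31 March 2011: 1 month at 0.35% → $462,000 × 0.35% × 1/12 = $134.7500
1 April – 30 April 2011: 1 month at 1.35% → $462,000 × 1.35% × 1/12 = $519.7500
1 May – 31 December 2011: 8 months at 1% → $462,000 × 1% × 8/12 = $3,080.0000
Total = $3,965.5000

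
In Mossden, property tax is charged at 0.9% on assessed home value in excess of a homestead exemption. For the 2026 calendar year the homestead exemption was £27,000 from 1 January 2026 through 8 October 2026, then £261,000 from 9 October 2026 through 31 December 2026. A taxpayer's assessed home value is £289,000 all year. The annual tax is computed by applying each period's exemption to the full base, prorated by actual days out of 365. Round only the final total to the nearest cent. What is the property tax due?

1 January – 8 October 2026: 281 days, exemption £27,000 → (£289,000 − £27,000) × 0.9% × 281/365 = £1,815.3370
9 October – 31 December 2026: 84 days, exemption £261,000 → (£289,000 − £261,000) × 0.9% × 84/365 = £57.9945
Total = £1,873.3315

£1,873.33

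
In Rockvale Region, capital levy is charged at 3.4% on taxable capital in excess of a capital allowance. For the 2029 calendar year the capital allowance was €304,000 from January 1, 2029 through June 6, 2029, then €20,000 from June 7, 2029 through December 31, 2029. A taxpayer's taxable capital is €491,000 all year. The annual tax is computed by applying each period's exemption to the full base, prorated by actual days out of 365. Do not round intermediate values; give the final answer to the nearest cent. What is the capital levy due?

€11,860.60

January 1 – June 6, 2029: 157 days, exemption €304,000 → (€491,000 − €304,000) × 3.4% × 157/365 = €2,734.8110
June 7 – December 31, 2029: 208 days, exemption €20,000 → (€491,000 − €20,000) × 3.4% × 208/365 = €9,125.7863
Total = €11,860.5973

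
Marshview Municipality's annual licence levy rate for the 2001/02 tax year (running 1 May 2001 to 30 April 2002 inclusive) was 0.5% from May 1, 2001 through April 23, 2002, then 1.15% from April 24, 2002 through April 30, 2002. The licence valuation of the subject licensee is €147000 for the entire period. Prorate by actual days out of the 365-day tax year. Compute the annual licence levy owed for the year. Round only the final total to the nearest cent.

€753.32

May 1, 2001 – April 23, 2002: 358 days at 0.5% → €147000 × 0.5% × 358/365 = €720.9041
April 24 – April 30, 2002: 7 days at 1.15% → €147000 × 1.15% × 7/365 = €32.4205
Total = €753.3247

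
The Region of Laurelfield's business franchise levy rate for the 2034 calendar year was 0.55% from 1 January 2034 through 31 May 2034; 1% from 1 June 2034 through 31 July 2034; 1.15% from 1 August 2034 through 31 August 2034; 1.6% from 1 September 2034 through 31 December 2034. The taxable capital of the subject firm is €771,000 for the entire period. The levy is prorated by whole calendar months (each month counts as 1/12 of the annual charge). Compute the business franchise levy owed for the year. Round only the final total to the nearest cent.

€7,902.75

1 January – 31 May 2034: 5 months at 0.55% → €771,000 × 0.55% × 5/12 = €1,766.8750
1 June – 31 July 2034: 2 months at 1% → €771,000 × 1% × 2/12 = €1,285.0000
1 August – 31 August 2034: 1 month at 1.15% → €771,000 × 1.15% × 1/12 = €738.8750
1 September – 31 December 2034: 4 months at 1.6% → €771,000 × 1.6% × 4/12 = €4,112.0000
Total = €7,902.7500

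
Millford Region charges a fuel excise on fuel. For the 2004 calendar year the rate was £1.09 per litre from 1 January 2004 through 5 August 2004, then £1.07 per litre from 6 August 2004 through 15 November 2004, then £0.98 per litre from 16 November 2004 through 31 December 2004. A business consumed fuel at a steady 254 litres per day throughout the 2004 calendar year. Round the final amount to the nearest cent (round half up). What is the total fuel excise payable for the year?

£99527.36

1 January – 5 August 2004: 218 days × 254 litres/day = 55,372 litres at £1.09/litre → £60355.48
6 August – 15 November 2004: 102 days × 254 litres/day = 25,908 litres at £1.07/litre → £27721.56
16 November – 31 December 2004: 46 days × 254 litres/day = 11,684 litres at £0.98/litre → £11450.32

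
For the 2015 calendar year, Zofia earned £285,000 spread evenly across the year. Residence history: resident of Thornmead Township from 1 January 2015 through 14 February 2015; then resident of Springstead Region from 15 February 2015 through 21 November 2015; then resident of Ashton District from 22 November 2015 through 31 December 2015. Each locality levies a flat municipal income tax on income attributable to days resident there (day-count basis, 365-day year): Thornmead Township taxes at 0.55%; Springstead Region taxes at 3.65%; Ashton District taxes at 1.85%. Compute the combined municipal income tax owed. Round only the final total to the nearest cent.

£8,751.06

Thornmead Township, 1 January – 14 February 2015: 45 days → £285,000 × 0.55% × 45/365 = £193.2534
Springstead Region, 15 February – 21 November 2015: 280 days → £285,000 × 3.65% × 280/365 = £7,980.0000
Ashton District, 22 November – 31 December 2015: 40 days → £285,000 × 1.85% × 40/365 = £577.8082
Total = £8,751.0616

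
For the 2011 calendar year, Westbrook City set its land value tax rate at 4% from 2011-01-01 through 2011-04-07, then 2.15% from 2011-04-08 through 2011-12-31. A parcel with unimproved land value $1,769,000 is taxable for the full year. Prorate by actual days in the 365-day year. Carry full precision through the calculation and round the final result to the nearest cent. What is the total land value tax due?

2011-01-01 to 2011-04-07: 97 days at 4% → $1,769,000 × 4% × 97/365 = $18,804.7123
2011-04-08 to 2011-12-31: 268 days at 2.15% → $1,769,000 × 2.15% × 268/365 = $27,925.9671
Total = $46,730.6795

$46,730.68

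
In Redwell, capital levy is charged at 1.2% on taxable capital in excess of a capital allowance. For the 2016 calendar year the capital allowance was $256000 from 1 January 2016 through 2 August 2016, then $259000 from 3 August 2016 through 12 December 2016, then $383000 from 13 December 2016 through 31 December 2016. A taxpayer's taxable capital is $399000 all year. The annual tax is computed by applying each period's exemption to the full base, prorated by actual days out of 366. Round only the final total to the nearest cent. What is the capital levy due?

1 January – 2 August 2016: 215 days, exemption $256000 → ($399000 − $256000) × 1.2% × 215/366 = $1008.0328
3 August – 12 December 2016: 132 days, exemption $259000 → ($399000 − $259000) × 1.2% × 132/366 = $605.9016
13 December – 31 December 2016: 19 days, exemption $383000 → ($399000 − $383000) × 1.2% × 19/366 = $9.9672
Total = $1623.9016

$1623.90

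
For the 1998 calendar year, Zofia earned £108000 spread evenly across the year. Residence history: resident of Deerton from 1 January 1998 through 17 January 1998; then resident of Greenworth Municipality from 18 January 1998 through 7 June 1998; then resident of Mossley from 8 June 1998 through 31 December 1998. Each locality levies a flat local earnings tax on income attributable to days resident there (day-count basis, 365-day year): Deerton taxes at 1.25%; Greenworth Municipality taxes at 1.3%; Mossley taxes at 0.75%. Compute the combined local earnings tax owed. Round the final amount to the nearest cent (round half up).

£1064.61

Deerton, 1 January – 17 January 1998: 17 days → £108000 × 1.25% × 17/365 = £62.8767
Greenworth Municipality, 18 January – 7 June 1998: 141 days → £108000 × 1.3% × 141/365 = £542.3671
Mossley, 8 June – 31 December 1998: 207 days → £108000 × 0.75% × 207/365 = £459.3699
Total = £1064.6137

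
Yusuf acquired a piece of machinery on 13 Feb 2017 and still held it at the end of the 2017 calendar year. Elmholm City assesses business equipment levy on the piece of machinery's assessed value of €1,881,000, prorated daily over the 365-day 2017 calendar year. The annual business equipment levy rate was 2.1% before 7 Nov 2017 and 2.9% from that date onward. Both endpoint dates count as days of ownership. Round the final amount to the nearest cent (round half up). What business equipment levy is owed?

€37,114.96

13 Feb – 6 Nov 2017: 267 days at 2.1% → €1,881,000 × 2.1% × 267/365 = €28,895.2521
7 Nov – 31 Dec 2017: 55 days at 2.9% → €1,881,000 × 2.9% × 55/365 = €8,219.7123
Total = €37,114.9644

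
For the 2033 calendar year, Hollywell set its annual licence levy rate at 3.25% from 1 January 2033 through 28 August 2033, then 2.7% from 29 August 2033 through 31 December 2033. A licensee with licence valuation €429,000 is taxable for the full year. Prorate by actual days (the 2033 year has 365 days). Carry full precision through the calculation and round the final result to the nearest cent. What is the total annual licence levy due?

1 January – 28 August 2033: 240 days at 3.25% → €429,000 × 3.25% × 240/365 = €9,167.6712
29 August – 31 December 2033: 125 days at 2.7% → €429,000 × 2.7% × 125/365 = €3,966.7808
Total = €13,134.4521

€13,134.45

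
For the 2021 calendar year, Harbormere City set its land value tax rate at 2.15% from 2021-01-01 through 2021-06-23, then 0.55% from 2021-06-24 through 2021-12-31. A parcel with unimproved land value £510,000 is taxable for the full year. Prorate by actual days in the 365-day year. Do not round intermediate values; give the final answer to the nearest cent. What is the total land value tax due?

2021-01-01 to 2021-06-23: 174 days at 2.15% → £510,000 × 2.15% × 174/365 = £5,227.1507
2021-06-24 to 2021-12-31: 191 days at 0.55% → £510,000 × 0.55% × 191/365 = £1,467.8219
Total = £6,694.9726

£6,694.97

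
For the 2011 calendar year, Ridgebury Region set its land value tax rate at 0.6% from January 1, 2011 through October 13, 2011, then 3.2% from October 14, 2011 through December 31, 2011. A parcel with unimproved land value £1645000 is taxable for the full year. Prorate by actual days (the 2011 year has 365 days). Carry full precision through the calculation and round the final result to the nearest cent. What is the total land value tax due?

£19127.07

January 1 – October 13, 2011: 286 days at 0.6% → £1645000 × 0.6% × 286/365 = £7733.7534
October 14 – December 31, 2011: 79 days at 3.2% → £1645000 × 3.2% × 79/365 = £11393.3151
Total = £19127.0685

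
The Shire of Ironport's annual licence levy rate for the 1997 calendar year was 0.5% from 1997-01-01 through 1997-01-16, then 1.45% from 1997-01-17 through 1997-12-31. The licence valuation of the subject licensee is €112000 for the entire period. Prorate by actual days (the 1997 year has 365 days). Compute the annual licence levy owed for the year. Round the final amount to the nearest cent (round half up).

1997-01-01 to 1997-01-16: 16 days at 0.5% → €112000 × 0.5% × 16/365 = €24.5479
1997-01-17 to 1997-12-31: 349 days at 1.45% → €112000 × 1.45% × 349/365 = €1552.8110
Total = €1577.3589

€1577.36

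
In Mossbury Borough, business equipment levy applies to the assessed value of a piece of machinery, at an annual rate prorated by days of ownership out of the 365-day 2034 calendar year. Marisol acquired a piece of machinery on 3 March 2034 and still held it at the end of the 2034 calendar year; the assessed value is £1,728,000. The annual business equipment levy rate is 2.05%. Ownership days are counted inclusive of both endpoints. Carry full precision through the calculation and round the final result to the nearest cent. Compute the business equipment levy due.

£29,503.82

Days held (3 March – 31 December 2034): 304 out of 365
Tax = £1,728,000 × 2.05% × 304/365 = £29,503.8247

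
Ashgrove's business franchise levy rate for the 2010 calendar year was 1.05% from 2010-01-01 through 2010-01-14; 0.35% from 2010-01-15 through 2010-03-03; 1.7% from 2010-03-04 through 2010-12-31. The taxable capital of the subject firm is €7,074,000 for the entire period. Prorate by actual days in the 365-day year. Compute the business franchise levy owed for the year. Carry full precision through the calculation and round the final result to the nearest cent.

€105,935.57

2010-01-01 to 2010-01-14: 14 days at 1.05% → €7,074,000 × 1.05% × 14/365 = €2,848.9808
2010-01-15 to 2010-03-03: 48 days at 0.35% → €7,074,000 × 0.35% × 48/365 = €3,255.9781
2010-03-04 to 2010-12-31: 303 days at 1.7% → €7,074,000 × 1.7% × 303/365 = €99,830.6137
Total = €105,935.5726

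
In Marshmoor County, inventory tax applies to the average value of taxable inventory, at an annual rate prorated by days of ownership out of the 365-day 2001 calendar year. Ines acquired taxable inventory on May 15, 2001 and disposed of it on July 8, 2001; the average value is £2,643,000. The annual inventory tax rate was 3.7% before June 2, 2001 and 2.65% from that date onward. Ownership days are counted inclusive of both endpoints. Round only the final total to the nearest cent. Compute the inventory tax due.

£11,922.46

May 15 – June 1, 2001: 18 days at 3.7% → £2,643,000 × 3.7% × 18/365 = £4,822.5699
June 2 – July 8, 2001: 37 days at 2.65% → £2,643,000 × 2.65% × 37/365 = £7,099.8945
Total = £11,922.4644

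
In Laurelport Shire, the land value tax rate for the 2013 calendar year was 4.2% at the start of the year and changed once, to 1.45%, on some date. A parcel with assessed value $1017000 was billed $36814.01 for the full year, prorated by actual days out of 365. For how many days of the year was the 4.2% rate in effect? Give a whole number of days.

Let d = days at the first rate; then 365 − d days at the second rate.
$1017000 × [4.2%·d + 1.45%·(365−d)] / 365 = $36814.01
Solving gives d = 288, so the new rate took effect on 16 Oct 2013.

288 days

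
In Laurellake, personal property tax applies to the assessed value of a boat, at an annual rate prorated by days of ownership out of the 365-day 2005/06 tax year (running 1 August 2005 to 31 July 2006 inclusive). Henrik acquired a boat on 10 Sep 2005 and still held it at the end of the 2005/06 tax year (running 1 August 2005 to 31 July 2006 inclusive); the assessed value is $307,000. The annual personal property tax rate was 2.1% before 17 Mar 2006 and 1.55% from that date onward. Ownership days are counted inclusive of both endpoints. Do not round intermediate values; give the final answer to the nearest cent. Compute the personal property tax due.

10 Sep 2005 – 16 Mar 2006: 188 days at 2.1% → $307,000 × 2.1% × 188/365 = $3,320.6466
17 Mar – 31 Jul 2006: 137 days at 1.55% → $307,000 × 1.55% × 137/365 = $1,786.0671
Total = $5,106.7137

$5,106.71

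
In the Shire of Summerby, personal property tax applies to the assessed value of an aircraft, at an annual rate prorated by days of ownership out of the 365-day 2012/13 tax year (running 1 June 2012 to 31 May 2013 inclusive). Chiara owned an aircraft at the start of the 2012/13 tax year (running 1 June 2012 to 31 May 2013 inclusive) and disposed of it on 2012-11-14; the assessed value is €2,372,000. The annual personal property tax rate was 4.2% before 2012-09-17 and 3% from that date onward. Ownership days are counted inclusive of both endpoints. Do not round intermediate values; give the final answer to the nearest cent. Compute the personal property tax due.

€40,980.36

2012-06-01 to 2012-09-16: 108 days at 4.2% → €2,372,000 × 4.2% × 108/365 = €29,477.7863
2012-09-17 to 2012-11-14: 59 days at 3% → €2,372,000 × 3% × 59/365 = €11,502.5753
Total = €40,980.3616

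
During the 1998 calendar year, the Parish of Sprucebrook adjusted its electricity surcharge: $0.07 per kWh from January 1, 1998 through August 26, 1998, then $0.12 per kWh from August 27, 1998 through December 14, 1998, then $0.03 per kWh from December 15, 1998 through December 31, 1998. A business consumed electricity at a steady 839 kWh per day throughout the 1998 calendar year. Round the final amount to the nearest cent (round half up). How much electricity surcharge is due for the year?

January 1 – August 26, 1998: 238 days × 839 kWh/day = 199,682 kWh at $0.07/kWh → $13,977.74
August 27 – December 14, 1998: 110 days × 839 kWh/day = 92,290 kWh at $0.12/kWh → $11,074.80
December 15 – December 31, 1998: 17 days × 839 kWh/day = 14,263 kWh at $0.03/kWh → $427.89

$25,480.43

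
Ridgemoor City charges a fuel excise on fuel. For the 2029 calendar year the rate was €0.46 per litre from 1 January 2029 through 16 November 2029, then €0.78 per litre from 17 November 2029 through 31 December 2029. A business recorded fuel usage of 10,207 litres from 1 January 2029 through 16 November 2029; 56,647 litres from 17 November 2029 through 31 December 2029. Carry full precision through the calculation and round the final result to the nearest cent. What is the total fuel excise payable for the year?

€48,879.88

1 January – 16 November 2029: 10,207 litres at €0.46/litre → €4,695.22
17 November – 31 December 2029: 56,647 litres at €0.78/litre → €44,184.66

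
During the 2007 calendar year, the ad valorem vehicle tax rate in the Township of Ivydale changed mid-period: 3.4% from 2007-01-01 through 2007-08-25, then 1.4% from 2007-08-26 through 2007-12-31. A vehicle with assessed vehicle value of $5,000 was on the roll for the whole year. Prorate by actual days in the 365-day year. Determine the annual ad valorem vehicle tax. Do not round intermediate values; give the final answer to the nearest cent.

2007-01-01 to 2007-08-25: 237 days at 3.4% → $5,000 × 3.4% × 237/365 = $110.3836
2007-08-26 to 2007-12-31: 128 days at 1.4% → $5,000 × 1.4% × 128/365 = $24.5479
Total = $134.9315

$134.93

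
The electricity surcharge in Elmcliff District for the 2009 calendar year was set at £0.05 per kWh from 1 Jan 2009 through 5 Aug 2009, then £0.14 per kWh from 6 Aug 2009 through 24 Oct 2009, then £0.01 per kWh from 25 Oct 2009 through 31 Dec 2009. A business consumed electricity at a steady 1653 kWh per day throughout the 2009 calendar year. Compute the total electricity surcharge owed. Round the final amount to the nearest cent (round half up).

1 Jan – 5 Aug 2009: 217 days × 1653 kWh/day = 358,701 kWh at £0.05/kWh → £17,935.05
6 Aug – 24 Oct 2009: 80 days × 1653 kWh/day = 132,240 kWh at £0.14/kWh → £18,513.60
25 Oct – 31 Dec 2009: 68 days × 1653 kWh/day = 112,404 kWh at £0.01/kWh → £1,124.04

£37,572.69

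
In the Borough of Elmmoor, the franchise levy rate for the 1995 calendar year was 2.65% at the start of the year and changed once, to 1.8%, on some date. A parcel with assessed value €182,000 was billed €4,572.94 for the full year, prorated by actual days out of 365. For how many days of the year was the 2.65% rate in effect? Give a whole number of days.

Let d = days at the first rate; then 365 − d days at the second rate.
€182,000 × [2.65%·d + 1.8%·(365−d)] / 365 = €4,572.94
Solving gives d = 306, so the new rate took effect on November 3, 1995.

306 days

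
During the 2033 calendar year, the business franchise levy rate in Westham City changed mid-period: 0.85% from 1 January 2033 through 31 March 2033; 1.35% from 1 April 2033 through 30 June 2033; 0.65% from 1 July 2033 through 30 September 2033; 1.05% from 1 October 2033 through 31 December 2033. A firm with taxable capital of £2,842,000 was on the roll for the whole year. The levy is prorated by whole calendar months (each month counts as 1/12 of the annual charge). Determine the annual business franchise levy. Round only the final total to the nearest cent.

£27,709.50

1 January – 31 March 2033: 3 months at 0.85% → £2,842,000 × 0.85% × 3/12 = £6,039.2500
1 April – 30 June 2033: 3 months at 1.35% → £2,842,000 × 1.35% × 3/12 = £9,591.7500
1 July – 30 September 2033: 3 months at 0.65% → £2,842,000 × 0.65% × 3/12 = £4,618.2500
1 October – 31 December 2033: 3 months at 1.05% → £2,842,000 × 1.05% × 3/12 = £7,460.2500
Total = £27,709.5000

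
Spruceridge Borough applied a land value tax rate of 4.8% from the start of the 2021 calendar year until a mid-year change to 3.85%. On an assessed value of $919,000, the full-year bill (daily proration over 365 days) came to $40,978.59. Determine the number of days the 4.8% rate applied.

Let d = days at the first rate; then 365 − d days at the second rate.
$919,000 × [4.8%·d + 3.85%·(365−d)] / 365 = $40,978.59
Solving gives d = 234, so the new rate took effect on 23 Aug 2021.

234 days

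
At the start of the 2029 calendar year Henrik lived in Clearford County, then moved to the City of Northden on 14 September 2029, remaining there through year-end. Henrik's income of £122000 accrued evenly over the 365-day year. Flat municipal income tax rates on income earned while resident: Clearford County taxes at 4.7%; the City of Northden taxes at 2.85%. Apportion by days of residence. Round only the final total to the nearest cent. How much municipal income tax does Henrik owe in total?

Clearford County, 1 January – 13 September 2029: 256 days → £122000 × 4.7% × 256/365 = £4021.6548
The City of Northden, 14 September – 31 December 2029: 109 days → £122000 × 2.85% × 109/365 = £1038.3370
Total = £5059.9918

£5059.99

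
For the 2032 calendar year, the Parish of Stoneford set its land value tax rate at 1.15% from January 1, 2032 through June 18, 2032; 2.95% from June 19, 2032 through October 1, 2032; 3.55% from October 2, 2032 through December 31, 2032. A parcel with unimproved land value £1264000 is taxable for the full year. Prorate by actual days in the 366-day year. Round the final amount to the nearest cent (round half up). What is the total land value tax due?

£28605.77

January 1 – June 18, 2032: 170 days at 1.15% → £1264000 × 1.15% × 170/366 = £6751.6940
June 19 – October 1, 2032: 105 days at 2.95% → £1264000 × 2.95% × 105/366 = £10697.3770
October 2 – December 31, 2032: 91 days at 3.55% → £1264000 × 3.55% × 91/366 = £11156.6995
Total = £28605.7705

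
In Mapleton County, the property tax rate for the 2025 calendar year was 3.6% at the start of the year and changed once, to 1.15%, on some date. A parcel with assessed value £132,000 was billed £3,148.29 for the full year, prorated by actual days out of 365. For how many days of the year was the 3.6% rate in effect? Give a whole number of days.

Let d = days at the first rate; then 365 − d days at the second rate.
£132,000 × [3.6%·d + 1.15%·(365−d)] / 365 = £3,148.29
Solving gives d = 184, so the new rate took effect on July 4, 2025.

184 days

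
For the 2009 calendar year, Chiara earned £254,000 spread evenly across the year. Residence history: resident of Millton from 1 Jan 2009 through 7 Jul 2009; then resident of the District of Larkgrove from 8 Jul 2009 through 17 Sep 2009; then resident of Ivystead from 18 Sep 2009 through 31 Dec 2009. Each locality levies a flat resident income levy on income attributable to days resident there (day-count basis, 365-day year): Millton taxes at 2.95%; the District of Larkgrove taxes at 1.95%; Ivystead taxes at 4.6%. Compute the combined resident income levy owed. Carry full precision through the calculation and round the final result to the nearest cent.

Millton, 1 Jan – 7 Jul 2009: 188 days → £254,000 × 2.95% × 188/365 = £3,859.4082
The District of Larkgrove, 8 Jul – 17 Sep 2009: 72 days → £254,000 × 1.95% × 72/365 = £977.0301
Ivystead, 18 Sep – 31 Dec 2009: 105 days → £254,000 × 4.6% × 105/365 = £3,361.1507
Total = £8,197.5890

£8,197.59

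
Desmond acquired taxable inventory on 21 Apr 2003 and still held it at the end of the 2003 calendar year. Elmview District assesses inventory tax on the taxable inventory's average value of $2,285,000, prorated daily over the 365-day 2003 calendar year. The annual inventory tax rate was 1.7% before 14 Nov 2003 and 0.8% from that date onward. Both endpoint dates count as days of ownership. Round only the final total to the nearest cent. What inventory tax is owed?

21 Apr – 13 Nov 2003: 207 days at 1.7% → $2,285,000 × 1.7% × 207/365 = $22,029.9041
14 Nov – 31 Dec 2003: 48 days at 0.8% → $2,285,000 × 0.8% × 48/365 = $2,403.9452
Total = $24,433.8493

$24,433.85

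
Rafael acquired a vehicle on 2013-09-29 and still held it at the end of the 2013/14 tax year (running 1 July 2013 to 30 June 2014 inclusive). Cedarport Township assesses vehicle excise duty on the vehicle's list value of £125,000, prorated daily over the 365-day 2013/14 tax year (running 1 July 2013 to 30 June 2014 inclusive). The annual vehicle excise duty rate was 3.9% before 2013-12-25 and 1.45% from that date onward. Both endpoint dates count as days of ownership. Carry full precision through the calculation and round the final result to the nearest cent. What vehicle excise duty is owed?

2013-09-29 to 2013-12-24: 87 days at 3.9% → £125,000 × 3.9% × 87/365 = £1,161.9863
2013-12-25 to 2014-06-30: 188 days at 1.45% → £125,000 × 1.45% × 188/365 = £933.5616
Total = £2,095.5479

£2,095.55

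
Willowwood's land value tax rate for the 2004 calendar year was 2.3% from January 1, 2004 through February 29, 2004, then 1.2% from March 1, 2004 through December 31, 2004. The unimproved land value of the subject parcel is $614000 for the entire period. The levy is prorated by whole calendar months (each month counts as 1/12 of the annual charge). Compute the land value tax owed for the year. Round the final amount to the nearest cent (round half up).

January 1 – February 29, 2004: 2 months at 2.3% → $614000 × 2.3% × 2/12 = $2353.6667
March 1 – December 31, 2004: 10 months at 1.2% → $614000 × 1.2% × 10/12 = $6140.0000
Total = $8493.6667

$8493.67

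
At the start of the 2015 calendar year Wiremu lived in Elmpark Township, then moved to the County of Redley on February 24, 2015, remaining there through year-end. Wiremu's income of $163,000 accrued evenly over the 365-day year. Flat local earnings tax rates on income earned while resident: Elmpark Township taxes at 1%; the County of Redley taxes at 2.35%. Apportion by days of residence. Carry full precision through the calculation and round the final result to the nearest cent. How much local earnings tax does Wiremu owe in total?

$3,504.95

Elmpark Township, January 1 – February 23, 2015: 54 days → $163,000 × 1% × 54/365 = $241.1507
The County of Redley, February 24 – December 31, 2015: 311 days → $163,000 × 2.35% × 311/365 = $3,263.7959
Total = $3,504.9466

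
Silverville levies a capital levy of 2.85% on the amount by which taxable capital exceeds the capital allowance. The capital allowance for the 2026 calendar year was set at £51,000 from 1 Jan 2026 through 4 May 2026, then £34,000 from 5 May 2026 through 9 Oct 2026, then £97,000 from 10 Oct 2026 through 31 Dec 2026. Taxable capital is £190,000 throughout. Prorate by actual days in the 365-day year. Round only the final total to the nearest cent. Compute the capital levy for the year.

1 Jan – 4 May 2026: 124 days, exemption £51,000 → (£190,000 − £51,000) × 2.85% × 124/365 = £1,345.8247
5 May – 9 Oct 2026: 158 days, exemption £34,000 → (£190,000 − £34,000) × 2.85% × 158/365 = £1,924.5699
10 Oct – 31 Dec 2026: 83 days, exemption £97,000 → (£190,000 − £97,000) × 2.85% × 83/365 = £602.7164
Total = £3,873.1110

£3,873.11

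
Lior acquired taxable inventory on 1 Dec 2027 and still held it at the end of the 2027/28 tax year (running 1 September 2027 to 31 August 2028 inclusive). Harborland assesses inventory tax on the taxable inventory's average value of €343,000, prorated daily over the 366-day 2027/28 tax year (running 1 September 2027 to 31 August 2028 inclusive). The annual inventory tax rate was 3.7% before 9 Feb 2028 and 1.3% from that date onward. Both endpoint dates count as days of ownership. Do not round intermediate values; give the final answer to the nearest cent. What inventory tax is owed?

€4,924.77

1 Dec 2027 – 8 Feb 2028: 70 days at 3.7% → €343,000 × 3.7% × 70/366 = €2,427.2404
9 Feb – 31 Aug 2028: 205 days at 1.3% → €343,000 × 1.3% × 205/366 = €2,497.5273
Total = €4,924.7678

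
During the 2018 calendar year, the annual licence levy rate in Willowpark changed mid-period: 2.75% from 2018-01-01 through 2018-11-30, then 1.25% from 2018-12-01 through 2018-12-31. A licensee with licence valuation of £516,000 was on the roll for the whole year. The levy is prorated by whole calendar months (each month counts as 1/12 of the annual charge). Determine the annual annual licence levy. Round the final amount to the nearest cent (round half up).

2018-01-01 to 2018-11-30: 11 months at 2.75% → £516,000 × 2.75% × 11/12 = £13,007.5000
2018-12-01 to 2018-12-31: 1 month at 1.25% → £516,000 × 1.25% × 1/12 = £537.5000
Total = £13,545.0000

£13,545.00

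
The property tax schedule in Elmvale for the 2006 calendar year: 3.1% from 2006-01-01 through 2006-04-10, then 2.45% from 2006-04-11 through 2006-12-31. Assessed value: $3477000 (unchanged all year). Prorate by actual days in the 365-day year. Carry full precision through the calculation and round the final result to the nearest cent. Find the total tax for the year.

2006-01-01 to 2006-04-10: 100 days at 3.1% → $3477000 × 3.1% × 100/365 = $29530.6849
2006-04-11 to 2006-12-31: 265 days at 2.45% → $3477000 × 2.45% × 265/365 = $61847.7329
Total = $91378.4178

$91378.42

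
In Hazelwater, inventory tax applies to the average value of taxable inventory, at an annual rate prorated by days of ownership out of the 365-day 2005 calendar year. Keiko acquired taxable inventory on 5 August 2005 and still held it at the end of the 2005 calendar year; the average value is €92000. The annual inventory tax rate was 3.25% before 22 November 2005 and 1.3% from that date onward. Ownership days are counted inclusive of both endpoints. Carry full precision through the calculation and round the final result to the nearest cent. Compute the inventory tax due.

€1023.97

5 August – 21 November 2005: 109 days at 3.25% → €92000 × 3.25% × 109/365 = €892.9041
22 November – 31 December 2005: 40 days at 1.3% → €92000 × 1.3% × 40/365 = €131.0685
Total = €1023.9726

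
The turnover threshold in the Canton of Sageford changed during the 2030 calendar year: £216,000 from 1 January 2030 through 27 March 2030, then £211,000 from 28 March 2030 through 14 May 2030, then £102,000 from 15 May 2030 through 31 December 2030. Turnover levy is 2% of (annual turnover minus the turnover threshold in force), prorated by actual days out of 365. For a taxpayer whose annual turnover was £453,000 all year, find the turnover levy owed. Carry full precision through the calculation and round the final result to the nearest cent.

£6,196.11

1 January – 27 March 2030: 86 days, exemption £216,000 → (£453,000 − £216,000) × 2% × 86/365 = £1,116.8219
28 March – 14 May 2030: 48 days, exemption £211,000 → (£453,000 − £211,000) × 2% × 48/365 = £636.4932
15 May – 31 December 2030: 231 days, exemption £102,000 → (£453,000 − £102,000) × 2% × 231/365 = £4,442.7945
Total = £6,196.1096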